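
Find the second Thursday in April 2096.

April 12, 2096

April 1, 2096 is a Sunday.
The first Thursday is therefore April 5 (4 days later).
The second Thursday is 5 + 1×7 = April 12.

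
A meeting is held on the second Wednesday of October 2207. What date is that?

October 14, 2207

October 1, 2207 is a Thursday.
The first Wednesday is therefore October 7 (6 days later).
The second Wednesday is 7 + 1×7 = October 14.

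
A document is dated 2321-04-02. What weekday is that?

Saturday

Doomsday rule: the anchor day for the 2300s is Wednesday. For year 21: 21÷12 = 1 r 9, and 9÷4 = 2, so 1+9+2 = 12.
Wednesday + 12 ≡ Monday — that's 2321's doomsday.
In April the doomsday date is Apr 4.
Apr 2 is 2 days before Apr 4; 2 mod 7 = 2, so Monday − 2 = Saturday.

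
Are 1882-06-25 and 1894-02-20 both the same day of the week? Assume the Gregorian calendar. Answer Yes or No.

No

From Jun 25, 1882 to Feb 20, 1894 is 4258 days.
4258 mod 7 = 2, so they are different weekdays.
(Jun 25, 1882 is a Sunday; Feb 20, 1894 is a Tuesday.)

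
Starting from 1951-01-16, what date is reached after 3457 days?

July 4, 1960

+365 (one year) → Jan 16, 1952 (3092 left).
+366 (one year; includes Feb 29, 1952) → Jan 16, 1953 (2726 left).
+365 (one year) → Jan 16, 1954 (2361 left).
+365 (one year) → Jan 16, 1955 (1996 left).
+365 (one year) → Jan 16, 1956 (1631 left).
+366 (one year; includes Feb 29, 1956) → Jan 16, 1957 (1265 left).
+365 (one year) → Jan 16, 1958 (900 left).
+365 (one year) → Jan 16, 1959 (535 left).
+365 (one year) → Jan 16, 1960 (170 left).
Jan has 31 days: +16 → Feb 1, 1960 (154 left).
Feb has 29 days: +29 → Mar 1, 1960 (125 left).
Mar has 31 days: +31 → Apr 1, 1960 (94 left).
Apr has 30 days: +30 → May 1, 1960 (64 left).
May has 31 days: +31 → Jun 1, 1960 (33 left).
Jun has 30 days: +30 → Jul 1, 1960 (3 left).
+3 → Jul 4, 1960.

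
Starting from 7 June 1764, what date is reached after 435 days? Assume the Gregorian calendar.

August 16, 1765

+365 (one year) → Jun 7, 1765 (70 left).
Jun has 30 days: +24 → Jul 1, 1765 (46 left).
Jul has 31 days: +31 → Aug 1, 1765 (15 left).
+15 → Aug 16, 1765.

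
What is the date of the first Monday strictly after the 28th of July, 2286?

Jul 28, 2286 is a Wednesday.
From Wednesday to the next Monday is 5 days.
Jul 28, 2286 + 5 = Aug 2, 2286.

August 2, 2286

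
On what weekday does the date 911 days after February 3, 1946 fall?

Feb 3, 1946 is a Sunday.
911 mod 7 = 1, so 911 days after a Sunday is Sunday + 1 = Monday.

Monday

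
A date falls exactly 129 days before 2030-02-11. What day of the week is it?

Friday

Feb 11, 2030 is a Monday.
129 mod 7 = 3, so 129 days before a Monday is Monday − 3 = Friday.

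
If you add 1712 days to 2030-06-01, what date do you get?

February 7, 2035

+365 (one year) → Jun 1, 2031 (1347 left).
+366 (one year; includes Feb 29, 2032) → Jun 1, 2032 (981 left).
+365 (one year) → Jun 1, 2033 (616 left).
+365 (one year) → Jun 1, 2034 (251 left).
Jun has 30 days: +30 → Jul 1, 2034 (221 left).
Jul has 31 days: +31 → Aug 1, 2034 (190 left).
Aug has 31 days: +31 → Sep 1, 2034 (159 left).
Sep has 30 days: +30 → Oct 1, 2034 (129 left).
Oct has 31 days: +31 → Nov 1, 2034 (98 left).
Nov has 30 days: +30 → Dec 1, 2034 (68 left).
Dec has 31 days: +31 → Jan 1, 2035 (37 left).
Jan has 31 days: +31 → Feb 1, 2035 (6 left).
+6 → Feb 7, 2035.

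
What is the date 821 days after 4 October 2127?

+366 (one year; includes Feb 29, 2128) → Oct 4, 2128 (455 left).
+365 (one year) → Oct 4, 2129 (90 left).
Oct has 31 days: +28 → Nov 1, 2129 (62 left).
Nov has 30 days: +30 → Dec 1, 2129 (32 left).
Dec has 31 days: +31 → Jan 1, 2130 (1 left).
+1 → Jan 2, 2130.

January 2, 2130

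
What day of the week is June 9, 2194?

Doomsday rule: the anchor day for the 2100s is Sunday. For year 94: 94÷12 = 7 r 10, and 10÷4 = 2, so 7+10+2 = 19.
Sunday + 19 ≡ Friday — that's 2194's doomsday.
In June the doomsday date is Jun 6.
Jun 9 is 3 days after Jun 6; 3 mod 7 = 3, so Friday + 3 = Monday.

Monday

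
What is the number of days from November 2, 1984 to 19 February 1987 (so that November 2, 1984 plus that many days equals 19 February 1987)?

Nov 2, 1984 → Nov 2, 1985: 365 days.
Nov 2, 1985 → Nov 2, 1986: 365 days.
Nov 2, 1986 → Dec 2, 1986: 30 days (November has 30).
Dec 2, 1986 → Jan 2, 1987: 31 days (December has 31).
Jan 2, 1987 → Feb 2, 1987: 31 days (January has 31).
Feb 2, 1987 → Feb 19, 1987: 17 days.
Total: 839 days.

839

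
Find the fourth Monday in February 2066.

February 1, 2066 is a Monday.
The first Monday is therefore February 1 (same day).
The fourth Monday is 1 + 3×7 = February 22.

February 22, 2066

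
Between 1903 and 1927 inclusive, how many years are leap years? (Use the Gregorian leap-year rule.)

6

Multiples of 4 in [1903,1927]: 6.
Of those, multiples of 100: 0 (not leap unless ÷400).
Multiples of 400: 0.
Leap years = 6 − 0 + 0 = 6.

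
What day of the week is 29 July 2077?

Doomsday rule: the anchor day for the 2000s is Tuesday. For year 77: 77÷12 = 6 r 5, and 5÷4 = 1, so 6+5+1 = 12.
Tuesday + 12 ≡ Sunday — that's 2077's doomsday.
In July the doomsday date is Jul 11.
Jul 29 is 18 days after Jul 11; 18 mod 7 = 4, so Sunday + 4 = Thursday.

Thursday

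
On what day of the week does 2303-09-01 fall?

Doomsday rule: the anchor day for the 2300s is Wednesday. For year 03: 3÷12 = 0 r 3, and 3÷4 = 0, so 0+3+0 = 3.
Wednesday + 3 ≡ Saturday — that's 2303's doomsday.
In September the doomsday date is Sep 5.
Sep 1 is 4 days before Sep 5; 4 mod 7 = 4, so Saturday − 4 = Tuesday.

Tuesday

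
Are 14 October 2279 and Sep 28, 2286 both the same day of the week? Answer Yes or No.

From Oct 14, 2279 to Sep 28, 2286 is 2541 days.
2541 mod 7 = 0, so they are the same weekday.
(Oct 14, 2279 is a Tuesday; Sep 28, 2286 is a Tuesday.)

Yes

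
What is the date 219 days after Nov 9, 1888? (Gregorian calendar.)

June 16, 1889

Nov has 30 days: +22 → Dec 1, 1888 (197 left).
Dec has 31 days: +31 → Jan 1, 1889 (166 left).
Jan has 31 days: +31 → Feb 1, 1889 (135 left).
Feb has 28 days: +28 → Mar 1, 1889 (107 left).
Mar has 31 days: +31 → Apr 1, 1889 (76 left).
Apr has 30 days: +30 → May 1, 1889 (46 left).
May has 31 days: +31 → Jun 1, 1889 (15 left).
+15 → Jun 16, 1889.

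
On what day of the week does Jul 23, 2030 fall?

Doomsday rule: the anchor day for the 2000s is Tuesday. For year 30: 30÷12 = 2 r 6, and 6÷4 = 1, so 2+6+1 = 9.
Tuesday + 9 ≡ Thursday — that's 2030's doomsday.
In July the doomsday date is Jul 11.
Jul 23 is 12 days after Jul 11; 12 mod 7 = 5, so Thursday + 5 = Tuesday.

Tuesday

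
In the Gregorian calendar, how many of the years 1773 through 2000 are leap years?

Multiples of 4 in [1773,2000]: 57.
Of those, multiples of 100: 3 (not leap unless ÷400).
Multiples of 400: 1.
Leap years = 57 − 3 + 1 = 55.

55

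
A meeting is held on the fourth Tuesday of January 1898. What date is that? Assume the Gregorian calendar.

January 25, 1898

January 1, 1898 is a Saturday.
The first Tuesday is therefore January 4 (3 days later).
The fourth Tuesday is 4 + 3×7 = January 25.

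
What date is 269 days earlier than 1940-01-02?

April 8, 1939

−2 → Dec 31, 1939 (end of Dec, 31 days; 267 left).
−31 → Nov 30, 1939 (end of Nov, 30 days; 236 left).
−30 → Oct 31, 1939 (end of Oct, 31 days; 206 left).
−31 → Sep 30, 1939 (end of Sep, 30 days; 175 left).
−30 → Aug 31, 1939 (end of Aug, 31 days; 145 left).
−31 → Jul 31, 1939 (end of Jul, 31 days; 114 left).
−31 → Jun 30, 1939 (end of Jun, 30 days; 83 left).
−30 → May 31, 1939 (end of May, 31 days; 53 left).
−31 → Apr 30, 1939 (end of Apr, 30 days; 22 left).
−22 → Apr 8, 1939.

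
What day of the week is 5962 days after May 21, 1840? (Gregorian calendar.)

Tuesday

First find the weekday of May 21, 1840. Doomsday rule: the anchor day for the 1800s is Friday. For year 40: 40÷12 = 3 r 4, and 4÷4 = 1, so 3+4+1 = 8.
Friday + 8 ≡ Saturday — that's 1840's doomsday.
In May the doomsday date is May 9.
May 21 is 12 days after May 9; 12 mod 7 = 5, so Saturday + 5 = Thursday.
5962 mod 7 = 5, so 5962 days after a Thursday is Thursday + 5 = Tuesday.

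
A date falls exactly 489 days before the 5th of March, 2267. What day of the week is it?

First find the weekday of Mar 5, 2267. Doomsday rule: the anchor day for the 2200s is Friday. For year 67: 67÷12 = 5 r 7, and 7÷4 = 1, so 5+7+1 = 13.
Friday + 13 ≡ Thursday — that's 2267's doomsday.
In March the doomsday date is Mar 14.
Mar 5 is 9 days before Mar 14; 9 mod 7 = 2, so Thursday − 2 = Tuesday.
489 mod 7 = 6, so 489 days before a Tuesday is Tuesday − 6 = Wednesday.

Wednesday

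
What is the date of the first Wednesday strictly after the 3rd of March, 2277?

March 7, 2277

Mar 3, 2277 is a Saturday.
From Saturday to the next Wednesday is 4 days.
Mar 3, 2277 + 4 = Mar 7, 2277.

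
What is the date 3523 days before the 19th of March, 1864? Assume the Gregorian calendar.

July 27, 1854

−366 (one year; includes Feb 29, 1864) → Mar 19, 1863 (3157 left).
−365 (one year) → Mar 19, 1862 (2792 left).
−365 (one year) → Mar 19, 1861 (2427 left).
−365 (one year) → Mar 19, 1860 (2062 left).
−366 (one year; includes Feb 29, 1860) → Mar 19, 1859 (1696 left).
−365 (one year) → Mar 19, 1858 (1331 left).
−365 (one year) → Mar 19, 1857 (966 left).
−365 (one year) → Mar 19, 1856 (601 left).
−366 (one year; includes Feb 29, 1856) → Mar 19, 1855 (235 left).
−19 → Feb 28, 1855 (end of Feb, 28 days; 216 left).
−28 → Jan 31, 1855 (end of Jan, 31 days; 188 left).
−31 → Dec 31, 1854 (end of Dec, 31 days; 157 left).
−31 → Nov 30, 1854 (end of Nov, 30 days; 126 left).
−30 → Oct 31, 1854 (end of Oct, 31 days; 96 left).
−31 → Sep 30, 1854 (end of Sep, 30 days; 65 left).
−30 → Aug 31, 1854 (end of Aug, 31 days; 35 left).
−31 → Jul 31, 1854 (end of Jul, 31 days; 4 left).
−4 → Jul 27, 1854.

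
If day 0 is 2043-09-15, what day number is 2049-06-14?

2099

Sep 15, 2043 → Sep 15, 2044: 366 days (Feb 29, 2044 is in that span).
Sep 15, 2044 → Sep 15, 2045: 365 days.
Sep 15, 2045 → Sep 15, 2046: 365 days.
Sep 15, 2046 → Sep 15, 2047: 365 days.
Sep 15, 2047 → Sep 15, 2048: 366 days (Feb 29, 2048 is in that span).
Sep 15, 2048 → Oct 15, 2048: 30 days (September has 30).
Oct 15, 2048 → Nov 15, 2048: 31 days (October has 31).
Nov 15, 2048 → Dec 15, 2048: 30 days (November has 30).
Dec 15, 2048 → Jan 15, 2049: 31 days (December has 31).
Jan 15, 2049 → Feb 15, 2049: 31 days (January has 31).
Feb 15, 2049 → Mar 15, 2049: 28 days (February has 28).
Mar 15, 2049 → Apr 15, 2049: 31 days (March has 31).
Apr 15, 2049 → May 15, 2049: 30 days (April has 30).
May 15, 2049 → Jun 14, 2049: 30 days.
Total: 2099 days.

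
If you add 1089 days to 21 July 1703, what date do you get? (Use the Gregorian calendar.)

July 14, 1706

+366 (one year; includes Feb 29, 1704) → Jul 21, 1704 (723 left).
+365 (one year) → Jul 21, 1705 (358 left).
Jul has 31 days: +11 → Aug 1, 1705 (347 left).
Aug has 31 days: +31 → Sep 1, 1705 (316 left).
Sep has 30 days: +30 → Oct 1, 1705 (286 left).
Oct has 31 days: +31 → Nov 1, 1705 (255 left).
Nov has 30 days: +30 → Dec 1, 1705 (225 left).
Dec has 31 days: +31 → Jan 1, 1706 (194 left).
Jan has 31 days: +31 → Feb 1, 1706 (163 left).
Feb has 28 days: +28 → Mar 1, 1706 (135 left).
Mar has 31 days: +31 → Apr 1, 1706 (104 left).
Apr has 30 days: +30 → May 1, 1706 (74 left).
May has 31 days: +31 → Jun 1, 1706 (43 left).
Jun has 30 days: +30 → Jul 1, 1706 (13 left).
+13 → Jul 14, 1706.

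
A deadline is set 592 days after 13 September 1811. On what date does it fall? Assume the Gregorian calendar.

+366 (one year; includes Feb 29, 1812) → Sep 13, 1812 (226 left).
Sep has 30 days: +18 → Oct 1, 1812 (208 left).
Oct has 31 days: +31 → Nov 1, 1812 (177 left).
Nov has 30 days: +30 → Dec 1, 1812 (147 left).
Dec has 31 days: +31 → Jan 1, 1813 (116 left).
Jan has 31 days: +31 → Feb 1, 1813 (85 left).
Feb has 28 days: +28 → Mar 1, 1813 (57 left).
Mar has 31 days: +31 → Apr 1, 1813 (26 left).
+26 → Apr 27, 1813.

April 27, 1813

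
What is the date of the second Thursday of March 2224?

March 11, 2224

March 1, 2224 is a Monday.
The first Thursday is therefore March 4 (3 days later).
The second Thursday is 4 + 1×7 = March 11.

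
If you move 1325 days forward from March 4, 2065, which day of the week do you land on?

Friday

Mar 4, 2065 is a Wednesday.
1325 mod 7 = 2, so 1325 days after a Wednesday is Wednesday + 2 = Friday.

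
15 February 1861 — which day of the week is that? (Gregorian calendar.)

Friday

Doomsday rule: the anchor day for the 1800s is Friday. For year 61: 61÷12 = 5 r 1, and 1÷4 = 0, so 5+1+0 = 6.
Friday + 6 ≡ Thursday — that's 1861's doomsday.
In February the doomsday date is Feb 28 (1861 is not a leap year).
Feb 15 is 13 days before Feb 28; 13 mod 7 = 6, so Thursday − 6 = Friday.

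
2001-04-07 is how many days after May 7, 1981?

7275

May 7, 1981 → May 7, 1982: 365 days.
May 7, 1982 → May 7, 1983: 365 days.
May 7, 1983 → May 7, 1984: 366 days (Feb 29, 1984 is in that span).
May 7, 1984 → May 7, 1985: 365 days.
May 7, 1985 → May 7, 1986: 365 days.
May 7, 1986 → May 7, 1987: 365 days.
May 7, 1987 → May 7, 1988: 366 days (Feb 29, 1988 is in that span).
May 7, 1988 → May 7, 1989: 365 days.
May 7, 1989 → May 7, 1990: 365 days.
May 7, 1990 → May 7, 1991: 365 days.
May 7, 1991 → May 7, 1992: 366 days (Feb 29, 1992 is in that span).
May 7, 1992 → May 7, 1993: 365 days.
May 7, 1993 → May 7, 1994: 365 days.
May 7, 1994 → May 7, 1995: 365 days.
May 7, 1995 → May 7, 1996: 366 days (Feb 29, 1996 is in that span).
May 7, 1996 → May 7, 1997: 365 days.
May 7, 1997 → May 7, 1998: 365 days.
May 7, 1998 → May 7, 1999: 365 days.
May 7, 1999 → May 7, 2000: 366 days (Feb 29, 2000 is in that span).
May 7, 2000 → Jun 7, 2000: 31 days (May has 31).
Jun 7, 2000 → Jul 7, 2000: 30 days (June has 30).
Jul 7, 2000 → Aug 7, 2000: 31 days (July has 31).
Aug 7, 2000 → Sep 7, 2000: 31 days (August has 31).
Sep 7, 2000 → Oct 7, 2000: 30 days (September has 30).
Oct 7, 2000 → Nov 7, 2000: 31 days (October has 31).
Nov 7, 2000 → Dec 7, 2000: 30 days (November has 30).
Dec 7, 2000 → Jan 7, 2001: 31 days (December has 31).
Jan 7, 2001 → Feb 7, 2001: 31 days (January has 31).
Feb 7, 2001 → Mar 7, 2001: 28 days (February has 28).
Mar 7, 2001 → Apr 7, 2001: 31 days.
Total: 7275 days.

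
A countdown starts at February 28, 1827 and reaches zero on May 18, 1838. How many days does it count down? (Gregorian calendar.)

Feb 28, 1827 → Feb 28, 1828: 365 days.
Feb 28, 1828 → Feb 28, 1829: 366 days (Feb 29, 1828 is in that span).
Feb 28, 1829 → Feb 28, 1830: 365 days.
Feb 28, 1830 → Feb 28, 1831: 365 days.
Feb 28, 1831 → Feb 28, 1832: 365 days.
Feb 28, 1832 → Feb 28, 1833: 366 days (Feb 29, 1832 is in that span).
Feb 28, 1833 → Feb 28, 1834: 365 days.
Feb 28, 1834 → Feb 28, 1835: 365 days.
Feb 28, 1835 → Feb 28, 1836: 365 days.
Feb 28, 1836 → Feb 28, 1837: 366 days (Feb 29, 1836 is in that span).
Feb 28, 1837 → Feb 28, 1838: 365 days.
Feb 28, 1838 → Mar 28, 1838: 28 days (February has 28).
Mar 28, 1838 → Apr 28, 1838: 31 days (March has 31).
Apr 28, 1838 → May 18, 1838: 20 days.
Total: 4097 days.

4097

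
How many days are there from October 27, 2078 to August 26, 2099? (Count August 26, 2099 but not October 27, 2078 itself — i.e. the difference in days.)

7608

Oct 27, 2078 → Oct 27, 2079: 365 days.
Oct 27, 2079 → Oct 27, 2080: 366 days (Feb 29, 2080 is in that span).
Oct 27, 2080 → Oct 27, 2081: 365 days.
Oct 27, 2081 → Oct 27, 2082: 365 days.
Oct 27, 2082 → Oct 27, 2083: 365 days.
Oct 27, 2083 → Oct 27, 2084: 366 days (Feb 29, 2084 is in that span).
Oct 27, 2084 → Oct 27, 2085: 365 days.
Oct 27, 2085 → Oct 27, 2086: 365 days.
Oct 27, 2086 → Oct 27, 2087: 365 days.
Oct 27, 2087 → Oct 27, 2088: 366 days (Feb 29, 2088 is in that span).
Oct 27, 2088 → Oct 27, 2089: 365 days.
Oct 27, 2089 → Oct 27, 2090: 365 days.
Oct 27, 2090 → Oct 27, 2091: 365 days.
Oct 27, 2091 → Oct 27, 2092: 366 days (Feb 29, 2092 is in that span).
Oct 27, 2092 → Oct 27, 2093: 365 days.
Oct 27, 2093 → Oct 27, 2094: 365 days.
Oct 27, 2094 → Oct 27, 2095: 365 days.
Oct 27, 2095 → Oct 27, 2096: 366 days (Feb 29, 2096 is in that span).
Oct 27, 2096 → Oct 27, 2097: 365 days.
Oct 27, 2097 → Oct 27, 2098: 365 days.
Oct 27, 2098 → Nov 27, 2098: 31 days (October has 31).
Nov 27, 2098 → Dec 27, 2098: 30 days (November has 30).
Dec 27, 2098 → Jan 27, 2099: 31 days (December has 31).
Jan 27, 2099 → Feb 27, 2099: 31 days (January has 31).
Feb 27, 2099 → Mar 27, 2099: 28 days (February has 28).
Mar 27, 2099 → Apr 27, 2099: 31 days (March has 31).
Apr 27, 2099 → May 27, 2099: 30 days (April has 30).
May 27, 2099 → Jun 27, 2099: 31 days (May has 31).
Jun 27, 2099 → Jul 27, 2099: 30 days (June has 30).
Jul 27, 2099 → Aug 26, 2099: 30 days.
Total: 7608 days.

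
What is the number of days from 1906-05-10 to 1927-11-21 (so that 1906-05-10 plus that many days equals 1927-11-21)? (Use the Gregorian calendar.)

May 10, 1906 → May 10, 1907: 365 days.
May 10, 1907 → May 10, 1908: 366 days (Feb 29, 1908 is in that span).
May 10, 1908 → May 10, 1909: 365 days.
May 10, 1909 → May 10, 1910: 365 days.
May 10, 1910 → May 10, 1911: 365 days.
May 10, 1911 → May 10, 1912: 366 days (Feb 29, 1912 is in that span).
May 10, 1912 → May 10, 1913: 365 days.
May 10, 1913 → May 10, 1914: 365 days.
May 10, 1914 → May 10, 1915: 365 days.
May 10, 1915 → May 10, 1916: 366 days (Feb 29, 1916 is in that span).
May 10, 1916 → May 10, 1917: 365 days.
May 10, 1917 → May 10, 1918: 365 days.
May 10, 1918 → May 10, 1919: 365 days.
May 10, 1919 → May 10, 1920: 366 days (Feb 29, 1920 is in that span).
May 10, 1920 → May 10, 1921: 365 days.
May 10, 1921 → May 10, 1922: 365 days.
May 10, 1922 → May 10, 1923: 365 days.
May 10, 1923 → May 10, 1924: 366 days (Feb 29, 1924 is in that span).
May 10, 1924 → May 10, 1925: 365 days.
May 10, 1925 → May 10, 1926: 365 days.
May 10, 1926 → May 10, 1927: 365 days.
May 10, 1927 → Jun 10, 1927: 31 days (May has 31).
Jun 10, 1927 → Jul 10, 1927: 30 days (June has 30).
Jul 10, 1927 → Aug 10, 1927: 31 days (July has 31).
Aug 10, 1927 → Sep 10, 1927: 31 days (August has 31).
Sep 10, 1927 → Oct 10, 1927: 30 days (September has 30).
Oct 10, 1927 → Nov 10, 1927: 31 days (October has 31).
Nov 10, 1927 → Nov 21, 1927: 11 days.
Total: 7865 days.

7865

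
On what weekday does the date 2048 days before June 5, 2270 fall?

Wednesday

Jun 5, 2270 is a Sunday.
2048 mod 7 = 4, so 2048 days before a Sunday is Sunday − 4 = Wednesday.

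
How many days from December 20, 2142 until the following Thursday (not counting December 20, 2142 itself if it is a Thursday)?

Dec 20, 2142 is a Thursday.
From Thursday to the next Thursday is 7 days.

7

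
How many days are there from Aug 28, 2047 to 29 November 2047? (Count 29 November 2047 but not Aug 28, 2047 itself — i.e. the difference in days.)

93

Aug 28, 2047 → Sep 28, 2047: 31 days (August has 31).
Sep 28, 2047 → Oct 28, 2047: 30 days (September has 30).
Oct 28, 2047 → Nov 28, 2047: 31 days (October has 31).
Nov 28, 2047 → Nov 29, 2047: 1 days.
Total: 93 days.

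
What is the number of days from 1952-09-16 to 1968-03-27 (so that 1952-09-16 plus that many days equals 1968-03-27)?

5671

Sep 16, 1952 → Sep 16, 1953: 365 days.
Sep 16, 1953 → Sep 16, 1954: 365 days.
Sep 16, 1954 → Sep 16, 1955: 365 days.
Sep 16, 1955 → Sep 16, 1956: 366 days (Feb 29, 1956 is in that span).
Sep 16, 1956 → Sep 16, 1957: 365 days.
Sep 16, 1957 → Sep 16, 1958: 365 days.
Sep 16, 1958 → Sep 16, 1959: 365 days.
Sep 16, 1959 → Sep 16, 1960: 366 days (Feb 29, 1960 is in that span).
Sep 16, 1960 → Sep 16, 1961: 365 days.
Sep 16, 1961 → Sep 16, 1962: 365 days.
Sep 16, 1962 → Sep 16, 1963: 365 days.
Sep 16, 1963 → Sep 16, 1964: 366 days (Feb 29, 1964 is in that span).
Sep 16, 1964 → Sep 16, 1965: 365 days.
Sep 16, 1965 → Sep 16, 1966: 365 days.
Sep 16, 1966 → Sep 16, 1967: 365 days.
Sep 16, 1967 → Oct 16, 1967: 30 days (September has 30).
Oct 16, 1967 → Nov 16, 1967: 31 days (October has 31).
Nov 16, 1967 → Dec 16, 1967: 30 days (November has 30).
Dec 16, 1967 → Jan 16, 1968: 31 days (December has 31).
Jan 16, 1968 → Feb 16, 1968: 31 days (January has 31).
Feb 16, 1968 → Mar 16, 1968: 29 days (February has 29).
Mar 16, 1968 → Mar 27, 1968: 11 days.
Total: 5671 days.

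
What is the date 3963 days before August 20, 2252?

−366 (one year; includes Feb 29, 2252) → Aug 20, 2251 (3597 left).
−365 (one year) → Aug 20, 2250 (3232 left).
−365 (one year) → Aug 20, 2249 (2867 left).
−365 (one year) → Aug 20, 2248 (2502 left).
−366 (one year; includes Feb 29, 2248) → Aug 20, 2247 (2136 left).
−365 (one year) → Aug 20, 2246 (1771 left).
−365 (one year) → Aug 20, 2245 (1406 left).
−365 (one year) → Aug 20, 2244 (1041 left).
−366 (one year; includes Feb 29, 2244) → Aug 20, 2243 (675 left).
−365 (one year) → Aug 20, 2242 (310 left).
−20 → Jul 31, 2242 (end of Jul, 31 days; 290 left).
−31 → Jun 30, 2242 (end of Jun, 30 days; 259 left).
−30 → May 31, 2242 (end of May, 31 days; 229 left).
−31 → Apr 30, 2242 (end of Apr, 30 days; 198 left).
−30 → Mar 31, 2242 (end of Mar, 31 days; 168 left).
−31 → Feb 28, 2242 (end of Feb, 28 days; 137 left).
−28 → Jan 31, 2242 (end of Jan, 31 days; 109 left).
−31 → Dec 31, 2241 (end of Dec, 31 days; 78 left).
−31 → Nov 30, 2241 (end of Nov, 30 days; 47 left).
−30 → Oct 31, 2241 (end of Oct, 31 days; 17 left).
−17 → Oct 14, 2241.

October 14, 2241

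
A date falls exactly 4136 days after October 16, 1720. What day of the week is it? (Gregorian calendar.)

Tuesday

First find the weekday of Oct 16, 1720. Doomsday rule: the anchor day for the 1700s is Sunday. For year 20: 20÷12 = 1 r 8, and 8÷4 = 2, so 1+8+2 = 11.
Sunday + 11 ≡ Thursday — that's 1720's doomsday.
In October the doomsday date is Oct 10.
Oct 16 is 6 days after Oct 10; 6 mod 7 = 6, so Thursday + 6 = Wednesday.
4136 mod 7 = 6, so 4136 days after a Wednesday is Wednesday + 6 = Tuesday.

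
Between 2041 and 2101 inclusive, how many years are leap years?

Multiples of 4 in [2041,2101]: 15.
Of those, multiples of 100: 1 (not leap unless ÷400).
Multiples of 400: 0.
Leap years = 15 − 1 + 0 = 14.

14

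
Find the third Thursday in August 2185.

August 1, 2185 is a Monday.
The first Thursday is therefore August 4 (3 days later).
The third Thursday is 4 + 2×7 = August 18.

August 18, 2185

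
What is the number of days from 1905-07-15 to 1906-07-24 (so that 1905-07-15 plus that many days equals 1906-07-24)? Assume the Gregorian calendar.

Jul 15, 1905 → Aug 15, 1905: 31 days (July has 31).
Aug 15, 1905 → Sep 15, 1905: 31 days (August has 31).
Sep 15, 1905 → Oct 15, 1905: 30 days (September has 30).
Oct 15, 1905 → Nov 15, 1905: 31 days (October has 31).
Nov 15, 1905 → Dec 15, 1905: 30 days (November has 30).
Dec 15, 1905 → Jan 15, 1906: 31 days (December has 31).
Jan 15, 1906 → Feb 15, 1906: 31 days (January has 31).
Feb 15, 1906 → Mar 15, 1906: 28 days (February has 28).
Mar 15, 1906 → Apr 15, 1906: 31 days (March has 31).
Apr 15, 1906 → May 15, 1906: 30 days (April has 30).
May 15, 1906 → Jun 15, 1906: 31 days (May has 31).
Jun 15, 1906 → Jul 15, 1906: 30 days (June has 30).
Jul 15, 1906 → Jul 24, 1906: 9 days.
Total: 374 days.

374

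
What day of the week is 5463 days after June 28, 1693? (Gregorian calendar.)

Wednesday

First find the weekday of Jun 28, 1693. Doomsday rule: the anchor day for the 1600s is Tuesday. For year 93: 93÷12 = 7 r 9, and 9÷4 = 2, so 7+9+2 = 18.
Tuesday + 18 ≡ Saturday — that's 1693's doomsday.
In June the doomsday date is Jun 6.
Jun 28 is 22 days after Jun 6; 22 mod 7 = 1, so Saturday + 1 = Sunday.
5463 mod 7 = 3, so 5463 days after a Sunday is Sunday + 3 = Wednesday.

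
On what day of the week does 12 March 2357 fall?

Doomsday rule: the anchor day for the 2300s is Wednesday. For year 57: 57÷12 = 4 r 9, and 9÷4 = 2, so 4+9+2 = 15.
Wednesday + 15 ≡ Thursday — that's 2357's doomsday.
In March the doomsday date is Mar 14.
Mar 12 is 2 days before Mar 14; 2 mod 7 = 2, so Thursday − 2 = Tuesday.

Tuesday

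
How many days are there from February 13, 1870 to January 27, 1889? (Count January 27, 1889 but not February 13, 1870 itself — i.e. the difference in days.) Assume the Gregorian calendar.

Feb 13, 1870 → Feb 13, 1871: 365 days.
Feb 13, 1871 → Feb 13, 1872: 365 days.
Feb 13, 1872 → Feb 13, 1873: 366 days (Feb 29, 1872 is in that span).
Feb 13, 1873 → Feb 13, 1874: 365 days.
Feb 13, 1874 → Feb 13, 1875: 365 days.
Feb 13, 1875 → Feb 13, 1876: 365 days.
Feb 13, 1876 → Feb 13, 1877: 366 days (Feb 29, 1876 is in that span).
Feb 13, 1877 → Feb 13, 1878: 365 days.
Feb 13, 1878 → Feb 13, 1879: 365 days.
Feb 13, 1879 → Feb 13, 1880: 365 days.
Feb 13, 1880 → Feb 13, 1881: 366 days (Feb 29, 1880 is in that span).
Feb 13, 1881 → Feb 13, 1882: 365 days.
Feb 13, 1882 → Feb 13, 1883: 365 days.
Feb 13, 1883 → Feb 13, 1884: 365 days.
Feb 13, 1884 → Feb 13, 1885: 366 days (Feb 29, 1884 is in that span).
Feb 13, 1885 → Feb 13, 1886: 365 days.
Feb 13, 1886 → Feb 13, 1887: 365 days.
Feb 13, 1887 → Feb 13, 1888: 365 days.
Feb 13, 1888 → Mar 13, 1888: 29 days (February has 29).
Mar 13, 1888 → Apr 13, 1888: 31 days (March has 31).
Apr 13, 1888 → May 13, 1888: 30 days (April has 30).
May 13, 1888 → Jun 13, 1888: 31 days (May has 31).
Jun 13, 1888 → Jul 13, 1888: 30 days (June has 30).
Jul 13, 1888 → Aug 13, 1888: 31 days (July has 31).
Aug 13, 1888 → Sep 13, 1888: 31 days (August has 31).
Sep 13, 1888 → Oct 13, 1888: 30 days (September has 30).
Oct 13, 1888 → Nov 13, 1888: 31 days (October has 31).
Nov 13, 1888 → Dec 13, 1888: 30 days (November has 30).
Dec 13, 1888 → Jan 13, 1889: 31 days (December has 31).
Jan 13, 1889 → Jan 27, 1889: 14 days.
Total: 6923 days.

6923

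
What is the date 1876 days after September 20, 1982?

November 9, 1987

+365 (one year) → Sep 20, 1983 (1511 left).
+366 (one year; includes Feb 29, 1984) → Sep 20, 1984 (1145 left).
+365 (one year) → Sep 20, 1985 (780 left).
+365 (one year) → Sep 20, 1986 (415 left).
+365 (one year) → Sep 20, 1987 (50 left).
Sep has 30 days: +11 → Oct 1, 1987 (39 left).
Oct has 31 days: +31 → Nov 1, 1987 (8 left).
+8 → Nov 9, 1987.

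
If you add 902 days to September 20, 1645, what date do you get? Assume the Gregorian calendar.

+365 (one year) → Sep 20, 1646 (537 left).
+365 (one year) → Sep 20, 1647 (172 left).
Sep has 30 days: +11 → Oct 1, 1647 (161 left).
Oct has 31 days: +31 → Nov 1, 1647 (130 left).
Nov has 30 days: +30 → Dec 1, 1647 (100 left).
Dec has 31 days: +31 → Jan 1, 1648 (69 left).
Jan has 31 days: +31 → Feb 1, 1648 (38 left).
Feb has 29 days: +29 → Mar 1, 1648 (9 left).
+9 → Mar 10, 1648.

March 10, 1648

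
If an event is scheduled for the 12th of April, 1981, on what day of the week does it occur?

Sunday

Doomsday rule: the anchor day for the 1900s is Wednesday. For year 81: 81÷12 = 6 r 9, and 9÷4 = 2, so 6+9+2 = 17.
Wednesday + 17 ≡ Saturday — that's 1981's doomsday.
In April the doomsday date is Apr 4.
Apr 12 is 8 days after Apr 4; 8 mod 7 = 1, so Saturday + 1 = Sunday.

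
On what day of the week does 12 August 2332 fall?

Friday

Doomsday rule: the anchor day for the 2300s is Wednesday. For year 32: 32÷12 = 2 r 8, and 8÷4 = 2, so 2+8+2 = 12.
Wednesday + 12 ≡ Monday — that's 2332's doomsday.
In August the doomsday date is Aug 8.
Aug 12 is 4 days after Aug 8; 4 mod 7 = 4, so Monday + 4 = Friday.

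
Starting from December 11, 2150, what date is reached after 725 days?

+365 (one year) → Dec 11, 2151 (360 left).
Dec has 31 days: +21 → Jan 1, 2152 (339 left).
Jan has 31 days: +31 → Feb 1, 2152 (308 left).
Feb has 29 days: +29 → Mar 1, 2152 (279 left).
Mar has 31 days: +31 → Apr 1, 2152 (248 left).
Apr has 30 days: +30 → May 1, 2152 (218 left).
May has 31 days: +31 → Jun 1, 2152 (187 left).
Jun has 30 days: +30 → Jul 1, 2152 (157 left).
Jul has 31 days: +31 → Aug 1, 2152 (126 left).
Aug has 31 days: +31 → Sep 1, 2152 (95 left).
Sep has 30 days: +30 → Oct 1, 2152 (65 left).
Oct has 31 days: +31 → Nov 1, 2152 (34 left).
Nov has 30 days: +30 → Dec 1, 2152 (4 left).
+4 → Dec 5, 2152.

December 5, 2152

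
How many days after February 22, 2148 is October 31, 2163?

5730

Feb 22, 2148 → Feb 22, 2149: 366 days (Feb 29, 2148 is in that span).
Feb 22, 2149 → Feb 22, 2150: 365 days.
Feb 22, 2150 → Feb 22, 2151: 365 days.
Feb 22, 2151 → Feb 22, 2152: 365 days.
Feb 22, 2152 → Feb 22, 2153: 366 days (Feb 29, 2152 is in that span).
Feb 22, 2153 → Feb 22, 2154: 365 days.
Feb 22, 2154 → Feb 22, 2155: 365 days.
Feb 22, 2155 → Feb 22, 2156: 365 days.
Feb 22, 2156 → Feb 22, 2157: 366 days (Feb 29, 2156 is in that span).
Feb 22, 2157 → Feb 22, 2158: 365 days.
Feb 22, 2158 → Feb 22, 2159: 365 days.
Feb 22, 2159 → Feb 22, 2160: 365 days.
Feb 22, 2160 → Feb 22, 2161: 366 days (Feb 29, 2160 is in that span).
Feb 22, 2161 → Feb 22, 2162: 365 days.
Feb 22, 2162 → Feb 22, 2163: 365 days.
Feb 22, 2163 → Mar 22, 2163: 28 days (February has 28).
Mar 22, 2163 → Apr 22, 2163: 31 days (March has 31).
Apr 22, 2163 → May 22, 2163: 30 days (April has 30).
May 22, 2163 → Jun 22, 2163: 31 days (May has 31).
Jun 22, 2163 → Jul 22, 2163: 30 days (June has 30).
Jul 22, 2163 → Aug 22, 2163: 31 days (July has 31).
Aug 22, 2163 → Sep 22, 2163: 31 days (August has 31).
Sep 22, 2163 → Oct 22, 2163: 30 days (September has 30).
Oct 22, 2163 → Oct 31, 2163: 9 days.
Total: 5730 days.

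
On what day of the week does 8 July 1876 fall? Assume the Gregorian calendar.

Saturday

Doomsday rule: the anchor day for the 1800s is Friday. For year 76: 76÷12 = 6 r 4, and 4÷4 = 1, so 6+4+1 = 11.
Friday + 11 ≡ Tuesday — that's 1876's doomsday.
In July the doomsday date is Jul 11.
Jul 8 is 3 days before Jul 11; 3 mod 7 = 3, so Tuesday − 3 = Saturday.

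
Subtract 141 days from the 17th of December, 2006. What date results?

−17 → Nov 30, 2006 (end of Nov, 30 days; 124 left).
−30 → Oct 31, 2006 (end of Oct, 31 days; 94 left).
−31 → Sep 30, 2006 (end of Sep, 30 days; 63 left).
−30 → Aug 31, 2006 (end of Aug, 31 days; 33 left).
−31 → Jul 31, 2006 (end of Jul, 31 days; 2 left).
−2 → Jul 29, 2006.

July 29, 2006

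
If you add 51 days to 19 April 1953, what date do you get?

June 9, 1953

Apr has 30 days: +12 → May 1, 1953 (39 left).
May has 31 days: +31 → Jun 1, 1953 (8 left).
+8 → Jun 9, 1953.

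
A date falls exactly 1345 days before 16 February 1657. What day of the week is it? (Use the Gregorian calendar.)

Thursday

Feb 16, 1657 is a Friday.
1345 mod 7 = 1, so 1345 days before a Friday is Friday − 1 = Thursday.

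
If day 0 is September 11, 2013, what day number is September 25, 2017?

Sep 11, 2013 → Sep 11, 2014: 365 days.
Sep 11, 2014 → Sep 11, 2015: 365 days.
Sep 11, 2015 → Sep 11, 2016: 366 days (Feb 29, 2016 is in that span).
Sep 11, 2016 → Oct 11, 2016: 30 days (September has 30).
Oct 11, 2016 → Nov 11, 2016: 31 days (October has 31).
Nov 11, 2016 → Dec 11, 2016: 30 days (November has 30).
Dec 11, 2016 → Jan 11, 2017: 31 days (December has 31).
Jan 11, 2017 → Feb 11, 2017: 31 days (January has 31).
Feb 11, 2017 → Mar 11, 2017: 28 days (February has 28).
Mar 11, 2017 → Apr 11, 2017: 31 days (March has 31).
Apr 11, 2017 → May 11, 2017: 30 days (April has 30).
May 11, 2017 → Jun 11, 2017: 31 days (May has 31).
Jun 11, 2017 → Jul 11, 2017: 30 days (June has 30).
Jul 11, 2017 → Aug 11, 2017: 31 days (July has 31).
Aug 11, 2017 → Sep 11, 2017: 31 days (August has 31).
Sep 11, 2017 → Sep 25, 2017: 14 days.
Total: 1475 days.

1475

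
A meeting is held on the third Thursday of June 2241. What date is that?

June 1, 2241 is a Tuesday.
The first Thursday is therefore June 3 (2 days later).
The third Thursday is 3 + 2×7 = June 17.

June 17, 2241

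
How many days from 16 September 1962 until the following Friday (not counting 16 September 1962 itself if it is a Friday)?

5

Sep 16, 1962 is a Sunday.
From Sunday to the next Friday is 5 days.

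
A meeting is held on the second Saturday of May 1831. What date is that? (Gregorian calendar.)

May 1, 1831 is a Sunday.
The first Saturday is therefore May 7 (6 days later).
The second Saturday is 7 + 1×7 = May 14.

May 14, 1831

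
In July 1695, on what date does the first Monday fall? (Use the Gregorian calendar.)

July 1, 1695 is a Friday.
The first Monday is therefore July 4 (3 days later).

July 4, 1695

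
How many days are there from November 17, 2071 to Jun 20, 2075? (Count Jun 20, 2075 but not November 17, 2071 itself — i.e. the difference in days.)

Nov 17, 2071 → Nov 17, 2072: 366 days (Feb 29, 2072 is in that span).
Nov 17, 2072 → Nov 17, 2073: 365 days.
Nov 17, 2073 → Nov 17, 2074: 365 days.
Nov 17, 2074 → Dec 17, 2074: 30 days (November has 30).
Dec 17, 2074 → Jan 17, 2075: 31 days (December has 31).
Jan 17, 2075 → Feb 17, 2075: 31 days (January has 31).
Feb 17, 2075 → Mar 17, 2075: 28 days (February has 28).
Mar 17, 2075 → Apr 17, 2075: 31 days (March has 31).
Apr 17, 2075 → May 17, 2075: 30 days (April has 30).
May 17, 2075 → Jun 17, 2075: 31 days (May has 31).
Jun 17, 2075 → Jun 20, 2075: 3 days.
Total: 1311 days.

1311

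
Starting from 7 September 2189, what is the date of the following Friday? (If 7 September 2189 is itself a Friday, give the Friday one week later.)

September 11, 2189

Sep 7, 2189 is a Monday.
From Monday to the next Friday is 4 days.
Sep 7, 2189 + 4 = Sep 11, 2189.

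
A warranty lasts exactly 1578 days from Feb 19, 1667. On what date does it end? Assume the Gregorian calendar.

June 16, 1671

+365 (one year) → Feb 19, 1668 (1213 left).
+366 (one year; includes Feb 29, 1668) → Feb 19, 1669 (847 left).
+365 (one year) → Feb 19, 1670 (482 left).
+365 (one year) → Feb 19, 1671 (117 left).
Feb has 28 days: +10 → Mar 1, 1671 (107 left).
Mar has 31 days: +31 → Apr 1, 1671 (76 left).
Apr has 30 days: +30 → May 1, 1671 (46 left).
May has 31 days: +31 → Jun 1, 1671 (15 left).
+15 → Jun 16, 1671.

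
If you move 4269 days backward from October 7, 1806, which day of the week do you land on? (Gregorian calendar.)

Oct 7, 1806 is a Tuesday.
4269 mod 7 = 6, so 4269 days before a Tuesday is Tuesday − 6 = Wednesday.

Wednesday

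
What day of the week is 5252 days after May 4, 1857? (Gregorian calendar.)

Wednesday

May 4, 1857 is a Monday.
5252 mod 7 = 2, so 5252 days after a Monday is Monday + 2 = Wednesday.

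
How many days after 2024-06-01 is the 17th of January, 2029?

Jun 1, 2024 → Jun 1, 2025: 365 days.
Jun 1, 2025 → Jun 1, 2026: 365 days.
Jun 1, 2026 → Jun 1, 2027: 365 days.
Jun 1, 2027 → Jun 1, 2028: 366 days (Feb 29, 2028 is in that span).
Jun 1, 2028 → Jul 1, 2028: 30 days (June has 30).
Jul 1, 2028 → Aug 1, 2028: 31 days (July has 31).
Aug 1, 2028 → Sep 1, 2028: 31 days (August has 31).
Sep 1, 2028 → Oct 1, 2028: 30 days (September has 30).
Oct 1, 2028 → Nov 1, 2028: 31 days (October has 31).
Nov 1, 2028 → Dec 1, 2028: 30 days (November has 30).
Dec 1, 2028 → Jan 1, 2029: 31 days (December has 31).
Jan 1, 2029 → Jan 17, 2029: 16 days.
Total: 1691 days.

1691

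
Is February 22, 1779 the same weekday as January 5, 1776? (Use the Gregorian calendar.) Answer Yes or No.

From Jan 5, 1776 to Feb 22, 1779 is 1144 days.
1144 mod 7 = 3, so they are different weekdays.
(Jan 5, 1776 is a Friday; Feb 22, 1779 is a Monday.)

No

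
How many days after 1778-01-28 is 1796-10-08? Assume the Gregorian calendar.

Jan 28, 1778 → Jan 28, 1779: 365 days.
Jan 28, 1779 → Jan 28, 1780: 365 days.
Jan 28, 1780 → Jan 28, 1781: 366 days (Feb 29, 1780 is in that span).
Jan 28, 1781 → Jan 28, 1782: 365 days.
Jan 28, 1782 → Jan 28, 1783: 365 days.
Jan 28, 1783 → Jan 28, 1784: 365 days.
Jan 28, 1784 → Jan 28, 1785: 366 days (Feb 29, 1784 is in that span).
Jan 28, 1785 → Jan 28, 1786: 365 days.
Jan 28, 1786 → Jan 28, 1787: 365 days.
Jan 28, 1787 → Jan 28, 1788: 365 days.
Jan 28, 1788 → Jan 28, 1789: 366 days (Feb 29, 1788 is in that span).
Jan 28, 1789 → Jan 28, 1790: 365 days.
Jan 28, 1790 → Jan 28, 1791: 365 days.
Jan 28, 1791 → Jan 28, 1792: 365 days.
Jan 28, 1792 → Jan 28, 1793: 366 days (Feb 29, 1792 is in that span).
Jan 28, 1793 → Jan 28, 1794: 365 days.
Jan 28, 1794 → Jan 28, 1795: 365 days.
Jan 28, 1795 → Jan 28, 1796: 365 days.
Jan 28, 1796 → Feb 28, 1796: 31 days (January has 31).
Feb 28, 1796 → Mar 28, 1796: 29 days (February has 29).
Mar 28, 1796 → Apr 28, 1796: 31 days (March has 31).
Apr 28, 1796 → May 28, 1796: 30 days (April has 30).
May 28, 1796 → Jun 28, 1796: 31 days (May has 31).
Jun 28, 1796 → Jul 28, 1796: 30 days (June has 30).
Jul 28, 1796 → Aug 28, 1796: 31 days (July has 31).
Aug 28, 1796 → Sep 28, 1796: 31 days (August has 31).
Sep 28, 1796 → Oct 8, 1796: 10 days.
Total: 6828 days.

6828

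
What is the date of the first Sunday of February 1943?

February 7, 1943

February 1, 1943 is a Monday.
The first Sunday is therefore February 7 (6 days later).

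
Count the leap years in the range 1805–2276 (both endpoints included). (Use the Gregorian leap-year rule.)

Multiples of 4 in [1805,2276]: 118.
Of those, multiples of 100: 4 (not leap unless ÷400).
Multiples of 400: 1.
Leap years = 118 − 4 + 1 = 115.

115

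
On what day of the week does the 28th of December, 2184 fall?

Doomsday rule: the anchor day for the 2100s is Sunday. For year 84: 84÷12 = 7 r 0, and 0÷4 = 0, so 7+0+0 = 7.
Sunday + 7 ≡ Sunday — that's 2184's doomsday.
In December the doomsday date is Dec 12.
Dec 28 is 16 days after Dec 12; 16 mod 7 = 2, so Sunday + 2 = Tuesday.

Tuesday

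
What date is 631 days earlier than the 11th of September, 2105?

December 20, 2103

−365 (one year) → Sep 11, 2104 (266 left).
−11 → Aug 31, 2104 (end of Aug, 31 days; 255 left).
−31 → Jul 31, 2104 (end of Jul, 31 days; 224 left).
−31 → Jun 30, 2104 (end of Jun, 30 days; 193 left).
−30 → May 31, 2104 (end of May, 31 days; 163 left).
−31 → Apr 30, 2104 (end of Apr, 30 days; 132 left).
−30 → Mar 31, 2104 (end of Mar, 31 days; 102 left).
−31 → Feb 29, 2104 (end of Feb, 29 days; 71 left).
−29 → Jan 31, 2104 (end of Jan, 31 days; 42 left).
−31 → Dec 31, 2103 (end of Dec, 31 days; 11 left).
−11 → Dec 20, 2103.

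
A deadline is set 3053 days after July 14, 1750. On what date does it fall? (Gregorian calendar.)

+365 (one year) → Jul 14, 1751 (2688 left).
+366 (one year; includes Feb 29, 1752) → Jul 14, 1752 (2322 left).
+365 (one year) → Jul 14, 1753 (1957 left).
+365 (one year) → Jul 14, 1754 (1592 left).
+365 (one year) → Jul 14, 1755 (1227 left).
+366 (one year; includes Feb 29, 1756) → Jul 14, 1756 (861 left).
+365 (one year) → Jul 14, 1757 (496 left).
+365 (one year) → Jul 14, 1758 (131 left).
Jul has 31 days: +18 → Aug 1, 1758 (113 left).
Aug has 31 days: +31 → Sep 1, 1758 (82 left).
Sep has 30 days: +30 → Oct 1, 1758 (52 left).
Oct has 31 days: +31 → Nov 1, 1758 (21 left).
+21 → Nov 22, 1758.

November 22, 1758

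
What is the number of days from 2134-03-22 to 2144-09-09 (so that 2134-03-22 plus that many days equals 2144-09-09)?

Mar 22, 2134 → Mar 22, 2135: 365 days.
Mar 22, 2135 → Mar 22, 2136: 366 days (Feb 29, 2136 is in that span).
Mar 22, 2136 → Mar 22, 2137: 365 days.
Mar 22, 2137 → Mar 22, 2138: 365 days.
Mar 22, 2138 → Mar 22, 2139: 365 days.
Mar 22, 2139 → Mar 22, 2140: 366 days (Feb 29, 2140 is in that span).
Mar 22, 2140 → Mar 22, 2141: 365 days.
Mar 22, 2141 → Mar 22, 2142: 365 days.
Mar 22, 2142 → Mar 22, 2143: 365 days.
Mar 22, 2143 → Mar 22, 2144: 366 days (Feb 29, 2144 is in that span).
Mar 22, 2144 → Apr 22, 2144: 31 days (March has 31).
Apr 22, 2144 → May 22, 2144: 30 days (April has 30).
May 22, 2144 → Jun 22, 2144: 31 days (May has 31).
Jun 22, 2144 → Jul 22, 2144: 30 days (June has 30).
Jul 22, 2144 → Aug 22, 2144: 31 days (July has 31).
Aug 22, 2144 → Sep 9, 2144: 18 days.
Total: 3824 days.

3824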